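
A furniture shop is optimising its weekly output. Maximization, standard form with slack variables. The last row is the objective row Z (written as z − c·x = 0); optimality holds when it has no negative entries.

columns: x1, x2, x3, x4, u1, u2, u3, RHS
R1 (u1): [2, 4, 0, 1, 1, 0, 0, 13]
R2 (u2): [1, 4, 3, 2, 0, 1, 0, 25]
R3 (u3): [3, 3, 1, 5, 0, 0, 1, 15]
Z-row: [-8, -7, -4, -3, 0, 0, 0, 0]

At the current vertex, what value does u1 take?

13

u1 is basic (row 1); its value is the RHS of that row, 13.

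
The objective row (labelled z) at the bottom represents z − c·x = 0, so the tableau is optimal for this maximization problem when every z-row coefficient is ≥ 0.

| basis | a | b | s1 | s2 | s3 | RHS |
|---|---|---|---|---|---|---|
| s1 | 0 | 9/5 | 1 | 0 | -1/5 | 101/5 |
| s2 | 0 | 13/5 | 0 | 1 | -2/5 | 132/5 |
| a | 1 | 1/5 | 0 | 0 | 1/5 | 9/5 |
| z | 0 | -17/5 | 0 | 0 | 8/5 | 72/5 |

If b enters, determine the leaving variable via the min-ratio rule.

Column b entries and ratios — s1: (101/5)/(9/5) = 101/9; s2: (132/5)/(13/5) = 132/13; a: (9/5)/(1/5) = 9.
Smallest ratio is 9 in the row of a, so a leaves.

a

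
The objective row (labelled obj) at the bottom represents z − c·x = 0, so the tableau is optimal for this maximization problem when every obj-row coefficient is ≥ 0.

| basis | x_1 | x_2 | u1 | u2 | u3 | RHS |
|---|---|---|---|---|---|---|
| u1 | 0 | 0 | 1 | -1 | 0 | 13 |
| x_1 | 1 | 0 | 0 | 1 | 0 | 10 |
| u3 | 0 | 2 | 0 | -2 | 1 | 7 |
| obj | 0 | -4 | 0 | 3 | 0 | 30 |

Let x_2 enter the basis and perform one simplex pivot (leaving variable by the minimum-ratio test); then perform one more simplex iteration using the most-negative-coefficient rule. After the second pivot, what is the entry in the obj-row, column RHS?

54

Ratio test on column x_2 — row 1: entry 0 ≤ 0; row 2: entry 0 ≤ 0; row 3: 7/2 = 7/2. Minimum is 7/2 at row 3 (u3 leaves); pivot element 2.
Divide row 3 by 2; eliminate column x_2 from the other rows.
Second iteration: most negative obj-row entry is -1 in column u2, so u2 enters.
Ratio test on column u2 — row 1: entry -1 ≤ 0; row 2: 10/1 = 10; row 3: entry -1 ≤ 0. Minimum is 10 at row 2 (x_1 leaves); pivot element 1.
Divide row 2 by 1; eliminate column u2 from the other rows.
After both pivots, the entry at the obj-row, column RHS is 54.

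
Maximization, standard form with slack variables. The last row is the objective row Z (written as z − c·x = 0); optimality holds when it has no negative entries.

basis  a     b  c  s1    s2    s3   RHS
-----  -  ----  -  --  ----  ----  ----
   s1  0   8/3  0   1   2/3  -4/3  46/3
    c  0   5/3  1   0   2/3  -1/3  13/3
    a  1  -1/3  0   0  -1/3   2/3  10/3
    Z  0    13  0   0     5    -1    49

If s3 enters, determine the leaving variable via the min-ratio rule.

a

Column s3 entries and ratios — s1: -4/3 ≤ 0, skip; c: -1/3 ≤ 0, skip; a: (10/3)/(2/3) = 5.
Smallest ratio is 5 in the row of a, so a leaves.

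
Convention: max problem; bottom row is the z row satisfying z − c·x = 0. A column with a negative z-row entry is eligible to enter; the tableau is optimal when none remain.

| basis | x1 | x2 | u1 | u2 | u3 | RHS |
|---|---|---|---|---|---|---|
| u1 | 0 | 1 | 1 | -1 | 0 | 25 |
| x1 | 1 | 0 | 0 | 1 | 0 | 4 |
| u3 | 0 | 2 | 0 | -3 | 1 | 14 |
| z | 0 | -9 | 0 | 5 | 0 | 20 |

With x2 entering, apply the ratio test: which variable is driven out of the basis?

Column x2 entries and ratios — u1: 25/1 = 25; x1: 0 ≤ 0, skip; u3: 14/2 = 7.
Smallest ratio is 7 in the row of u3, so u3 leaves.

u3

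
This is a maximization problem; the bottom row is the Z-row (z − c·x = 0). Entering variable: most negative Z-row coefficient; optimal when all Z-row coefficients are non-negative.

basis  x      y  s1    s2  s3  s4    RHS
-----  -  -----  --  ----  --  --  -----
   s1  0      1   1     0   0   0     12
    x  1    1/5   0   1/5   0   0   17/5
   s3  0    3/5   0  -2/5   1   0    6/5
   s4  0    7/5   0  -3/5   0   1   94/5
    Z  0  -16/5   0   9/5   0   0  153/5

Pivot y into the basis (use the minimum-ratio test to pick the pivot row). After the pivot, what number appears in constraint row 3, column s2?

Ratio test on column y — row 1: 12/1 = 12; row 2: (17/5)/(1/5) = 17; row 3: (6/5)/(3/5) = 2; row 4: (94/5)/(7/5) = 94/7. Minimum is 2 at row 3 (s3 leaves); pivot element 3/5.
Divide row 3 by 3/5; eliminate column y from the other rows.
In the new row 3, the s2 entry is the old entry divided by the pivot: (-2/5)/(3/5) = -2/3.

-2/3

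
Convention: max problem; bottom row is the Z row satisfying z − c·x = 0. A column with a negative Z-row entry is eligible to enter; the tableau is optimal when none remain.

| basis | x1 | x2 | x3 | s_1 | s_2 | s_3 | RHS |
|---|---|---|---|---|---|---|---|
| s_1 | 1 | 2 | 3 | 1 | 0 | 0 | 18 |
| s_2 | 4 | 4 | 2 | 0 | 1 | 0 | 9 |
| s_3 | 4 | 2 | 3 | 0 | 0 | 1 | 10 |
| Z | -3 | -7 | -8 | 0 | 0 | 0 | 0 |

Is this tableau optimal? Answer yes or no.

no

The Z-row has a negative entry -8 in column x3, so it is not optimal.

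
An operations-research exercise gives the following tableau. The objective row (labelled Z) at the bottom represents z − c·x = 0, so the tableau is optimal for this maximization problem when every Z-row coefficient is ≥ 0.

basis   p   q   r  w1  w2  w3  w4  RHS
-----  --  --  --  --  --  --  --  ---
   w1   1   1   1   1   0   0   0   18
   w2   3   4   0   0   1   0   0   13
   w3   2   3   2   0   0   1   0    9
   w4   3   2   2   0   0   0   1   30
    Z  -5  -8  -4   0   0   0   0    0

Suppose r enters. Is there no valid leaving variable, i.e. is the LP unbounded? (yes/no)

Column r has positive entries in row(s) 1, 3, 4, so the ratio test bounds it — not unbounded.

no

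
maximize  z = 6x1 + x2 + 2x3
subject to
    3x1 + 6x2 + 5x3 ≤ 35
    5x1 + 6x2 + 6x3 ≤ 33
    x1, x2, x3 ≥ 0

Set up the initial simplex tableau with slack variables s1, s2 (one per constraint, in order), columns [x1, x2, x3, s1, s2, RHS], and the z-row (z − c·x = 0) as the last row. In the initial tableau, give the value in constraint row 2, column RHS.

The RHS of constraint 2 is b_2 = 33.

33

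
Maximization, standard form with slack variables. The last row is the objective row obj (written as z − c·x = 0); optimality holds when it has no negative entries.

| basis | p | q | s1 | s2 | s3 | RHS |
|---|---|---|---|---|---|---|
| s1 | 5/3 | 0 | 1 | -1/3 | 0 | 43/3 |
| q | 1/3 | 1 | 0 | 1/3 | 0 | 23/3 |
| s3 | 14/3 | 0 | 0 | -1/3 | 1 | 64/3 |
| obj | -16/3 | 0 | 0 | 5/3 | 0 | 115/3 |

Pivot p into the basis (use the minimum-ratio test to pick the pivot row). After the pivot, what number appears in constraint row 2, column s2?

Ratio test on column p — row 1: (43/3)/(5/3) = 43/5; row 2: (23/3)/(1/3) = 23; row 3: (64/3)/(14/3) = 32/7. Minimum is 32/7 at row 3 (s3 leaves); pivot element 14/3.
Divide row 3 by 14/3; eliminate column p from the other rows.
Row 2 update in column s2: 1/3 − (1/3)·(-1/14) = 5/14.

5/14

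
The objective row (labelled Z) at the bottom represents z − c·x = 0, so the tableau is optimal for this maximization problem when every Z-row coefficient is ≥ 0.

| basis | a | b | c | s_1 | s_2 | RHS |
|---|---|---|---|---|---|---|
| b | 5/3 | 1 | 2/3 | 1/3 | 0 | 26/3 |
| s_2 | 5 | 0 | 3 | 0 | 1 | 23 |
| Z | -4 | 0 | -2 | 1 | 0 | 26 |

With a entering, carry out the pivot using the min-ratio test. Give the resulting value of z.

Ratio test on column a — row 1: (26/3)/(5/3) = 26/5; row 2: 23/5 = 23/5. Minimum is 23/5 at row 2 (s_2 leaves); pivot element 5.
Pivot on row 2; the Z-row RHS becomes 26 − (-4)·(23/5) = 222/5.

222/5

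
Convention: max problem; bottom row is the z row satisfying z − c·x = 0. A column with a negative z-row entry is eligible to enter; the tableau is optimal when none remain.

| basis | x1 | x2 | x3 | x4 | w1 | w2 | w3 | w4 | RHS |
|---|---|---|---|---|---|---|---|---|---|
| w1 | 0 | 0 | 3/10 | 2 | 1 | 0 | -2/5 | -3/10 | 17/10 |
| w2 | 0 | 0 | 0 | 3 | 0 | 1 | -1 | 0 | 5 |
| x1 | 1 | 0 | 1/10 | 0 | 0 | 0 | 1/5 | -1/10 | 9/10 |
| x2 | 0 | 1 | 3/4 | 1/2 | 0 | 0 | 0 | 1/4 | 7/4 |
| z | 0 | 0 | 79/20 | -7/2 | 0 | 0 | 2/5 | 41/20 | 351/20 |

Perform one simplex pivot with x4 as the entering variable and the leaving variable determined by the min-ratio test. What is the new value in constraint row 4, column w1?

Ratio test on column x4 — row 1: (17/10)/2 = 17/20; row 2: 5/3 = 5/3; row 3: entry 0 ≤ 0; row 4: (7/4)/(1/2) = 7/2. Minimum is 17/20 at row 1 (w1 leaves); pivot element 2.
Divide row 1 by 2; eliminate column x4 from the other rows.
Row 4 update in column w1: 0 − (1/2)·(1/2) = -1/4.

-1/4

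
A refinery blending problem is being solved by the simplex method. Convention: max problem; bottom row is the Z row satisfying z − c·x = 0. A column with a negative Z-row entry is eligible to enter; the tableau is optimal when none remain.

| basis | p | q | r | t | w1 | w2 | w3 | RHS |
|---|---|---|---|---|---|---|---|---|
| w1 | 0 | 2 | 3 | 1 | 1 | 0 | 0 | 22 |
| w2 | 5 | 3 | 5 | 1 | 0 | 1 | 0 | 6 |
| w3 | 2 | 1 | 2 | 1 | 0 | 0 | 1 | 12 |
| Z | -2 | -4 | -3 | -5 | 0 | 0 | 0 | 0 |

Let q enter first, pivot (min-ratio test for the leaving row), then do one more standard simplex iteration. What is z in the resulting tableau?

Ratio test on column q — row 1: 22/2 = 11; row 2: 6/3 = 2; row 3: 12/1 = 12. Minimum is 2 at row 2 (w2 leaves); pivot element 3.
Pivot on row 2; the Z-row RHS becomes 0 − (-4)·2 = 8.
Next entering variable (most negative Z-row entry -11/3): t.
Ratio test on column t — row 1: 18/(1/3) = 54; row 2: 2/(1/3) = 6; row 3: 10/(2/3) = 15. Minimum is 6 at row 2 (q leaves); pivot element 1/3.
After the second pivot the Z-row RHS is 8 − (-11/3)·6 = 30.

30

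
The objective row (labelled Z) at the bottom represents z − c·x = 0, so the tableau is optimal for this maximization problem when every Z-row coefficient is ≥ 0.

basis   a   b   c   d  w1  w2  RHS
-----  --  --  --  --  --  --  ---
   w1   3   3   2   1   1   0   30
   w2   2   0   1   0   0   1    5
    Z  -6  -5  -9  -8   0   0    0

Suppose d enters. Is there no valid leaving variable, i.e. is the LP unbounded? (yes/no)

no

Column d has positive entries in row(s) 1, so the ratio test bounds it — not unbounded.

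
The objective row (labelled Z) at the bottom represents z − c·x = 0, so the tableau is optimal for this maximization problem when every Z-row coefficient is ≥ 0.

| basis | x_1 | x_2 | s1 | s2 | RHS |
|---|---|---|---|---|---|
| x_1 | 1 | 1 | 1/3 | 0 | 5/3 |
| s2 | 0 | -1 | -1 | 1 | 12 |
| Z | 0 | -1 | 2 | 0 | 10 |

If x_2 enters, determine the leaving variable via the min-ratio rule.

Column x_2 entries and ratios — x_1: (5/3)/1 = 5/3; s2: -1 ≤ 0, skip.
Smallest ratio is 5/3 in the row of x_1, so x_1 leaves.

x_1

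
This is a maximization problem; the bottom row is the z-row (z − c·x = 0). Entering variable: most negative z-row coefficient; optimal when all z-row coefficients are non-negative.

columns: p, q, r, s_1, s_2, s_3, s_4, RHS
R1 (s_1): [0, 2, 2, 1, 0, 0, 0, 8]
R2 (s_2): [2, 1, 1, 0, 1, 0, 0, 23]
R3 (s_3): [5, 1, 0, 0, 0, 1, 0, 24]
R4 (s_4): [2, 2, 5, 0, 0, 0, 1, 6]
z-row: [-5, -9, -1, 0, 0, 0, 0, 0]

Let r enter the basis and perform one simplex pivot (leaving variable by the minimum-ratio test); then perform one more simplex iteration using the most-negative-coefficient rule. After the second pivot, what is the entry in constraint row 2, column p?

Ratio test on column r — row 1: 8/2 = 4; row 2: 23/1 = 23; row 3: entry 0 ≤ 0; row 4: 6/5 = 6/5. Minimum is 6/5 at row 4 (s_4 leaves); pivot element 5.
Divide row 4 by 5; eliminate column r from the other rows.
Second iteration: most negative z-row entry is -43/5 in column q, so q enters.
Ratio test on column q — row 1: (28/5)/(6/5) = 14/3; row 2: (109/5)/(3/5) = 109/3; row 3: 24/1 = 24; row 4: (6/5)/(2/5) = 3. Minimum is 3 at row 4 (r leaves); pivot element 2/5.
Divide row 4 by 2/5; eliminate column q from the other rows.
After both pivots, the entry at constraint row 2, column p is 1.

1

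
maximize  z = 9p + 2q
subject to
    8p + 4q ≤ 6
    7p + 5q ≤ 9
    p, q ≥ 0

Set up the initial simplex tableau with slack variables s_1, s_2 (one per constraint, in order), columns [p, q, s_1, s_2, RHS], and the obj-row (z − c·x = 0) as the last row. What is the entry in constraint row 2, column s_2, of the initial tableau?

1

Slack s_2 belongs to constraint 2; its column is the unit vector e_2, so the entry in row 2 is 1.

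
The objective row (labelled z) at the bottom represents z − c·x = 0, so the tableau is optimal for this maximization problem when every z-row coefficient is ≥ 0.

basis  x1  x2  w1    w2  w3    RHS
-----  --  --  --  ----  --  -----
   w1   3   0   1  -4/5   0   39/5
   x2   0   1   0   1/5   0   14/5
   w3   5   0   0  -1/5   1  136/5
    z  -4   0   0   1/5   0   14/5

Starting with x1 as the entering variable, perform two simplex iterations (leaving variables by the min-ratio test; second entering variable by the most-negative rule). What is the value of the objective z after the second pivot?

Ratio test on column x1 — row 1: (39/5)/3 = 13/5; row 2: entry 0 ≤ 0; row 3: (136/5)/5 = 136/25. Minimum is 13/5 at row 1 (w1 leaves); pivot element 3.
Pivot on row 1; the z-row RHS becomes 14/5 − (-4)·(13/5) = 66/5.
Next entering variable (most negative z-row entry -13/15): w2.
Ratio test on column w2 — row 1: entry -4/15 ≤ 0; row 2: (14/5)/(1/5) = 14; row 3: (71/5)/(17/15) = 213/17. Minimum is 213/17 at row 3 (w3 leaves); pivot element 17/15.
After the second pivot the z-row RHS is 66/5 − (-13/15)·(213/17) = 409/17.

409/17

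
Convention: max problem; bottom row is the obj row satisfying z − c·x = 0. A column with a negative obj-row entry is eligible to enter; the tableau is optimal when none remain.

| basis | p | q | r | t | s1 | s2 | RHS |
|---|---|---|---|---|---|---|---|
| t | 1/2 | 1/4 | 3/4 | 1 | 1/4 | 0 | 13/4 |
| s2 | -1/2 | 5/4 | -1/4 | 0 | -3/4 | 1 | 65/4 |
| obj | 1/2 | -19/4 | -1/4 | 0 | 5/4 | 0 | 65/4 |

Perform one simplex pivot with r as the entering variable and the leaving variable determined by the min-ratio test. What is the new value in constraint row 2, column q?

4/3

Ratio test on column r — row 1: (13/4)/(3/4) = 13/3; row 2: entry -1/4 ≤ 0. Minimum is 13/3 at row 1 (t leaves); pivot element 3/4.
Divide row 1 by 3/4; eliminate column r from the other rows.
Row 2 update in column q: 5/4 − (-1/4)·(1/3) = 4/3.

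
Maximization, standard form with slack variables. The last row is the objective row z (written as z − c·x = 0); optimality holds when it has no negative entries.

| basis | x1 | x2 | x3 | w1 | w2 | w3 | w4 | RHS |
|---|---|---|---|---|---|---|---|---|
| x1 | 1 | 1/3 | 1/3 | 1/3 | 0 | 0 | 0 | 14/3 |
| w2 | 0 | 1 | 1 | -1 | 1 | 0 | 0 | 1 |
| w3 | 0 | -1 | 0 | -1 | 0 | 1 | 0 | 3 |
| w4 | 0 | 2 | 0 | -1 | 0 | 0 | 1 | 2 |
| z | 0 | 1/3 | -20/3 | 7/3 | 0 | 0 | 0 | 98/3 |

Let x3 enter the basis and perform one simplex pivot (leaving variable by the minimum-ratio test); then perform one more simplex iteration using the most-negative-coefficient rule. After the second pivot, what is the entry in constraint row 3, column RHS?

Ratio test on column x3 — row 1: (14/3)/(1/3) = 14; row 2: 1/1 = 1; row 3: entry 0 ≤ 0; row 4: entry 0 ≤ 0. Minimum is 1 at row 2 (w2 leaves); pivot element 1.
Divide row 2 by 1; eliminate column x3 from the other rows.
Second iteration: most negative z-row entry is -13/3 in column w1, so w1 enters.
Ratio test on column w1 — row 1: (13/3)/(2/3) = 13/2; row 2: entry -1 ≤ 0; row 3: entry -1 ≤ 0; row 4: entry -1 ≤ 0. Minimum is 13/2 at row 1 (x1 leaves); pivot element 2/3.
Divide row 1 by 2/3; eliminate column w1 from the other rows.
After both pivots, the entry at constraint row 3, column RHS is 19/2.

19/2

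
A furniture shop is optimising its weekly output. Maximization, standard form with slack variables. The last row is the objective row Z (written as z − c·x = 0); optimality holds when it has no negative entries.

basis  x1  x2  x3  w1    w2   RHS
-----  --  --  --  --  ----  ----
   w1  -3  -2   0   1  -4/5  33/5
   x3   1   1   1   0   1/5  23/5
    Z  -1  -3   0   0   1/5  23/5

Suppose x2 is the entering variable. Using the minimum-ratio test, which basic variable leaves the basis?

x3

Column x2 entries and ratios — w1: -2 ≤ 0, skip; x3: (23/5)/1 = 23/5.
Smallest ratio is 23/5 in the row of x3, so x3 leaves.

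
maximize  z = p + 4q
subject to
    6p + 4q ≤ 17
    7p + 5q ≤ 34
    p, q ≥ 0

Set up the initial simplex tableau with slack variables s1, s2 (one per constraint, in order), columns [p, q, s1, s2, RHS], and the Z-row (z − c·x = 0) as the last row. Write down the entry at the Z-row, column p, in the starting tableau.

The Z-row carries the negated objective coefficients: the p entry is -1.

-1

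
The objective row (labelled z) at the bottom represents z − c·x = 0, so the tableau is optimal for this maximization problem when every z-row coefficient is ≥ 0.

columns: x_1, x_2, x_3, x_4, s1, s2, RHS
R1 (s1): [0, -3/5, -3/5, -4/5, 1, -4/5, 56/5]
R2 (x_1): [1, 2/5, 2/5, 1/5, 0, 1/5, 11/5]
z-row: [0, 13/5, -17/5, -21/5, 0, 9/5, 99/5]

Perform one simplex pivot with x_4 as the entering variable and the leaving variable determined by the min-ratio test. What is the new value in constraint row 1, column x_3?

Ratio test on column x_4 — row 1: entry -4/5 ≤ 0; row 2: (11/5)/(1/5) = 11. Minimum is 11 at row 2 (x_1 leaves); pivot element 1/5.
Divide row 2 by 1/5; eliminate column x_4 from the other rows.
Row 1 update in column x_3: -3/5 − (-4/5)·2 = 1.

1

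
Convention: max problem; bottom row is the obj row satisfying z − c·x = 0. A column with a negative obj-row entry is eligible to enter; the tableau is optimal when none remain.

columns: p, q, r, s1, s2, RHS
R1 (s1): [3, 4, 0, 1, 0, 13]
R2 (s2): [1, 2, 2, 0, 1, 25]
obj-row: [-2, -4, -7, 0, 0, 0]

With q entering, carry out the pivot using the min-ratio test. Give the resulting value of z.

Ratio test on column q — row 1: 13/4 = 13/4; row 2: 25/2 = 25/2. Minimum is 13/4 at row 1 (s1 leaves); pivot element 4.
Pivot on row 1; the obj-row RHS becomes 0 − (-4)·(13/4) = 13.

13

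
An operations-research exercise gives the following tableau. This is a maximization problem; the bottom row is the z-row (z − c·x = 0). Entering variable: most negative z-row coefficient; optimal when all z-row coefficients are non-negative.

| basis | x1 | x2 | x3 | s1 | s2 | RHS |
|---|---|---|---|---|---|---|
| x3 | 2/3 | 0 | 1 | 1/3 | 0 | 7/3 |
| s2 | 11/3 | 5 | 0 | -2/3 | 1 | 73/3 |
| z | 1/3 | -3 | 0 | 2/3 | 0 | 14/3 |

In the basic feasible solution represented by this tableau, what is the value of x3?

x3 is basic (row 1); its value is the RHS of that row, 7/3.

7/3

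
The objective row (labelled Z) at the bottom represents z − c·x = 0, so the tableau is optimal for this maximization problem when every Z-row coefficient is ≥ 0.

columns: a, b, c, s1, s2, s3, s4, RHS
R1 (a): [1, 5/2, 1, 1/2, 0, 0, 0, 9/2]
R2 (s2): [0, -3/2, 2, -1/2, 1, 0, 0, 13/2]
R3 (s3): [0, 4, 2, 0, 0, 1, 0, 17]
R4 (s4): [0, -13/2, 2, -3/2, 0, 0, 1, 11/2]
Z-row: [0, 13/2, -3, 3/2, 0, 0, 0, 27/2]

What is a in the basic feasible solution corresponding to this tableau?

a is basic (row 1); its value is the RHS of that row, 9/2.

9/2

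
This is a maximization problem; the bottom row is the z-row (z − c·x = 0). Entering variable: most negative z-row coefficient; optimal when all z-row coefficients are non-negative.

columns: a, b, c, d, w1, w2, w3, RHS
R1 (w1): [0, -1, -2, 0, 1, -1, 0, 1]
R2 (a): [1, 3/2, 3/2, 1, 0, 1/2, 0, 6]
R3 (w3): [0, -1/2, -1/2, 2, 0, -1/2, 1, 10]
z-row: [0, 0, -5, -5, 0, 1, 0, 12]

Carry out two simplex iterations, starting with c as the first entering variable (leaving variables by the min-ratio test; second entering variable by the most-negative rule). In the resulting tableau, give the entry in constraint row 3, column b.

Ratio test on column c — row 1: entry -2 ≤ 0; row 2: 6/(3/2) = 4; row 3: entry -1/2 ≤ 0. Minimum is 4 at row 2 (a leaves); pivot element 3/2.
Divide row 2 by 3/2; eliminate column c from the other rows.
Second iteration: most negative z-row entry is -5/3 in column d, so d enters.
Ratio test on column d — row 1: 9/(4/3) = 27/4; row 2: 4/(2/3) = 6; row 3: 12/(7/3) = 36/7. Minimum is 36/7 at row 3 (w3 leaves); pivot element 7/3.
Divide row 3 by 7/3; eliminate column d from the other rows.
After both pivots, the entry at constraint row 3, column b is 0.

0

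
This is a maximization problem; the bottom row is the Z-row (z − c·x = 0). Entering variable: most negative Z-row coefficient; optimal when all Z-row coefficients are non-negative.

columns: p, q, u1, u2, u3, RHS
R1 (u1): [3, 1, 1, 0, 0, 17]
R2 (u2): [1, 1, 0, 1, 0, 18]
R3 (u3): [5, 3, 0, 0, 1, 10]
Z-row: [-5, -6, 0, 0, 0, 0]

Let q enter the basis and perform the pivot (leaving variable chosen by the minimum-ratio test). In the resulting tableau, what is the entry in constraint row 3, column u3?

1/3

Ratio test on column q — row 1: 17/1 = 17; row 2: 18/1 = 18; row 3: 10/3 = 10/3. Minimum is 10/3 at row 3 (u3 leaves); pivot element 3.
Divide row 3 by 3; eliminate column q from the other rows.
In the new row 3, the u3 entry is the old entry divided by the pivot: 1/3 = 1/3.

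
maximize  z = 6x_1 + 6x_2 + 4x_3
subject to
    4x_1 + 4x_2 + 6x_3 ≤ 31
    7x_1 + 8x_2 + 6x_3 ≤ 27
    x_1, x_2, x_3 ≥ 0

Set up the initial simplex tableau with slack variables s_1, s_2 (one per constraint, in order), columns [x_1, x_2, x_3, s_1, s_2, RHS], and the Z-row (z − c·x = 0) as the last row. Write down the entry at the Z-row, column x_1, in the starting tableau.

The Z-row carries the negated objective coefficients: the x_1 entry is -6.

-6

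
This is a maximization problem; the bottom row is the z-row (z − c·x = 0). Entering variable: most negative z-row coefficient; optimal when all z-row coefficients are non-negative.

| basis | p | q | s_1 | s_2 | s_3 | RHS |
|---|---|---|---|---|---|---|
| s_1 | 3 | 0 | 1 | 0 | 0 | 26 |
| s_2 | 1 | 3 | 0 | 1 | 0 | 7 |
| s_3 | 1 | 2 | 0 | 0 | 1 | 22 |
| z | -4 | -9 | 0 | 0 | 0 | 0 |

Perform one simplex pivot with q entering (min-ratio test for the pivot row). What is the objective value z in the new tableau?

Ratio test on column q — row 1: entry 0 ≤ 0; row 2: 7/3 = 7/3; row 3: 22/2 = 11. Minimum is 7/3 at row 2 (s_2 leaves); pivot element 3.
Pivot on row 2; the z-row RHS becomes 0 − (-9)·(7/3) = 21.

21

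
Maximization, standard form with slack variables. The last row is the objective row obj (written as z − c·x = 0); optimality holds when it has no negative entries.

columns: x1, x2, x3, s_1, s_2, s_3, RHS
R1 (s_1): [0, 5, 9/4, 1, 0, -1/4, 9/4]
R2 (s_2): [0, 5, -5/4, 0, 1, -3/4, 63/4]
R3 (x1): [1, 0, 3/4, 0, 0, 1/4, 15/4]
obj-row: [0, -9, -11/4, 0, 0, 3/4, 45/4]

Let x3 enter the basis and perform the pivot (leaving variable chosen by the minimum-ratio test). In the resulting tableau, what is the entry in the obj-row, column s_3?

Ratio test on column x3 — row 1: (9/4)/(9/4) = 1; row 2: entry -5/4 ≤ 0; row 3: (15/4)/(3/4) = 5. Minimum is 1 at row 1 (s_1 leaves); pivot element 9/4.
Divide row 1 by 9/4; eliminate column x3 from the other rows.
obj-row update in column s_3: 3/4 − (-11/4)·(-1/9) = 4/9.

4/9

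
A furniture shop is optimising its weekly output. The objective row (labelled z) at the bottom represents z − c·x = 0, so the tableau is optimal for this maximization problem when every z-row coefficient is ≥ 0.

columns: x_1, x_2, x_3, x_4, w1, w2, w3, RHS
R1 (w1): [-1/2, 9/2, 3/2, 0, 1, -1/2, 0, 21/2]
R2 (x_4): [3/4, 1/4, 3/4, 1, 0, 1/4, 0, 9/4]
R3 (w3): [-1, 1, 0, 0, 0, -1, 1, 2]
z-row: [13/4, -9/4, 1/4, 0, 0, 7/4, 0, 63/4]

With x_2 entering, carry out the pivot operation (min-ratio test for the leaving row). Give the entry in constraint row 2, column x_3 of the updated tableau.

Ratio test on column x_2 — row 1: (21/2)/(9/2) = 7/3; row 2: (9/4)/(1/4) = 9; row 3: 2/1 = 2. Minimum is 2 at row 3 (w3 leaves); pivot element 1.
Divide row 3 by 1; eliminate column x_2 from the other rows.
Row 2 update in column x_3: 3/4 − (1/4)·0 = 3/4.

3/4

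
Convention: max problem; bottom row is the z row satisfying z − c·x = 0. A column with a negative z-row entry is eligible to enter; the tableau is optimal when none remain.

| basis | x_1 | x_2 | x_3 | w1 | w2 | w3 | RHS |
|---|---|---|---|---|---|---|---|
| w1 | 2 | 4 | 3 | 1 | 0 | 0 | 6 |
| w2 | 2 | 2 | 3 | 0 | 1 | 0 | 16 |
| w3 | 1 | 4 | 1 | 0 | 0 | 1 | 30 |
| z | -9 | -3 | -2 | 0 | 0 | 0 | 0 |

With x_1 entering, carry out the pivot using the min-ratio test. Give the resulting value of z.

Ratio test on column x_1 — row 1: 6/2 = 3; row 2: 16/2 = 8; row 3: 30/1 = 30. Minimum is 3 at row 1 (w1 leaves); pivot element 2.
Pivot on row 1; the z-row RHS becomes 0 − (-9)·3 = 27.

27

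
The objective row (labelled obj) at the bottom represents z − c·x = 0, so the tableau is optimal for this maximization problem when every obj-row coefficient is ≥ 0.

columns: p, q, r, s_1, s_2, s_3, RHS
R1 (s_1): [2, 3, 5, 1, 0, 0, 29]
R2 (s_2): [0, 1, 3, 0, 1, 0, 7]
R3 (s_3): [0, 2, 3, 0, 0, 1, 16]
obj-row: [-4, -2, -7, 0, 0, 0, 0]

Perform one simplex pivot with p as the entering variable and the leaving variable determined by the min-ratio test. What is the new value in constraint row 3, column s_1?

0

Ratio test on column p — row 1: 29/2 = 29/2; row 2: entry 0 ≤ 0; row 3: entry 0 ≤ 0. Minimum is 29/2 at row 1 (s_1 leaves); pivot element 2.
Divide row 1 by 2; eliminate column p from the other rows.
Row 3 update in column s_1: 0 − 0·(1/2) = 0.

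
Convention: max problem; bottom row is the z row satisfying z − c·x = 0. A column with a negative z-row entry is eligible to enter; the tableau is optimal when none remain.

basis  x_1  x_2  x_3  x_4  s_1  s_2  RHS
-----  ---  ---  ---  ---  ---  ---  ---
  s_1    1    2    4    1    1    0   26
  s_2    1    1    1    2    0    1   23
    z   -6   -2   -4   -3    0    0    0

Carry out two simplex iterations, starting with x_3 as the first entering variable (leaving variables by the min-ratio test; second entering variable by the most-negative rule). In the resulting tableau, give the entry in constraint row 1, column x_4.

-1/3

Ratio test on column x_3 — row 1: 26/4 = 13/2; row 2: 23/1 = 23. Minimum is 13/2 at row 1 (s_1 leaves); pivot element 4.
Divide row 1 by 4; eliminate column x_3 from the other rows.
Second iteration: most negative z-row entry is -5 in column x_1, so x_1 enters.
Ratio test on column x_1 — row 1: (13/2)/(1/4) = 26; row 2: (33/2)/(3/4) = 22. Minimum is 22 at row 2 (s_2 leaves); pivot element 3/4.
Divide row 2 by 3/4; eliminate column x_1 from the other rows.
After both pivots, the entry at constraint row 1, column x_4 is -1/3.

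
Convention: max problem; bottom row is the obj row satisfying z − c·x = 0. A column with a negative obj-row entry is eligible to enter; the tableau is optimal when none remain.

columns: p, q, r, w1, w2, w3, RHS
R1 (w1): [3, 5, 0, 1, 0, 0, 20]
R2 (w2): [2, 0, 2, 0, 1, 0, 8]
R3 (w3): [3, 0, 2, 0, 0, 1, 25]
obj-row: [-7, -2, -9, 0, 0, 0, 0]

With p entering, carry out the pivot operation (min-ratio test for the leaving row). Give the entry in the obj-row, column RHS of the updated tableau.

Ratio test on column p — row 1: 20/3 = 20/3; row 2: 8/2 = 4; row 3: 25/3 = 25/3. Minimum is 4 at row 2 (w2 leaves); pivot element 2.
Divide row 2 by 2; eliminate column p from the other rows.
obj-row update in column RHS: 0 − (-7)·4 = 28.

28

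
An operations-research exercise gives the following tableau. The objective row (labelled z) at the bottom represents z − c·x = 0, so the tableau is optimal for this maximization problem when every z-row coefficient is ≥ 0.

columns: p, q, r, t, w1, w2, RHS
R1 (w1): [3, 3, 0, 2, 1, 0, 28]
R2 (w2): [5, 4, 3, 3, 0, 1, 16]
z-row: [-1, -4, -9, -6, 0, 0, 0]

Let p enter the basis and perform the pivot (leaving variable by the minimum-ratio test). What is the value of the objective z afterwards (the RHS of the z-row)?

16/5

Ratio test on column p — row 1: 28/3 = 28/3; row 2: 16/5 = 16/5. Minimum is 16/5 at row 2 (w2 leaves); pivot element 5.
Pivot on row 2; the z-row RHS becomes 0 − (-1)·(16/5) = 16/5.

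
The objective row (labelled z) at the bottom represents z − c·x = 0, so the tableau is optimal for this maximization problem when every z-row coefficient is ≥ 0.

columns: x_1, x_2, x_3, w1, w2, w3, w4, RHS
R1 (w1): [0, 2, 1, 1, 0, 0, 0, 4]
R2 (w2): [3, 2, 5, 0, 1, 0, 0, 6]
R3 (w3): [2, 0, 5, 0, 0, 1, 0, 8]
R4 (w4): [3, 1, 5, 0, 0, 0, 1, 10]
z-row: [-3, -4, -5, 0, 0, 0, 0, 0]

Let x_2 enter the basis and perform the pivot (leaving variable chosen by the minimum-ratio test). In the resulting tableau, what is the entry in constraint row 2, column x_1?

3

Ratio test on column x_2 — row 1: 4/2 = 2; row 2: 6/2 = 3; row 3: entry 0 ≤ 0; row 4: 10/1 = 10. Minimum is 2 at row 1 (w1 leaves); pivot element 2.
Divide row 1 by 2; eliminate column x_2 from the other rows.
Row 2 update in column x_1: 3 − 2·0 = 3.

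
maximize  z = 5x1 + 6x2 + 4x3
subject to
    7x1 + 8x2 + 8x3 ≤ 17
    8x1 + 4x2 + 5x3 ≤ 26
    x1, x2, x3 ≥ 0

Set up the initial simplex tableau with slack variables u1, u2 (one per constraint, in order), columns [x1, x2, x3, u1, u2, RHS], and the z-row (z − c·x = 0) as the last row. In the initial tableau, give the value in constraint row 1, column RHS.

17

The RHS of constraint 1 is b_1 = 17.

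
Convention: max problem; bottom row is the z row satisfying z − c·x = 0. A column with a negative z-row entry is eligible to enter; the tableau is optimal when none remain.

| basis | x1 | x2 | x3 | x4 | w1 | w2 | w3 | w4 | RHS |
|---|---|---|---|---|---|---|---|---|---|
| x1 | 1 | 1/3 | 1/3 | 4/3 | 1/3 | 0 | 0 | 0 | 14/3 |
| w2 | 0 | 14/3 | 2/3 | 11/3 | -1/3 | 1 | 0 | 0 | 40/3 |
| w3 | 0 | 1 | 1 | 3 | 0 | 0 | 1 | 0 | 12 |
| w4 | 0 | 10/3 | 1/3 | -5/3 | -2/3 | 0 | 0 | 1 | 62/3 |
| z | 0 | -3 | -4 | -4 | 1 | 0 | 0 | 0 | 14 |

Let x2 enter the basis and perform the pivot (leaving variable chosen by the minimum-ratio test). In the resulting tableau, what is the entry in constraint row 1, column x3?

2/7

Ratio test on column x2 — row 1: (14/3)/(1/3) = 14; row 2: (40/3)/(14/3) = 20/7; row 3: 12/1 = 12; row 4: (62/3)/(10/3) = 31/5. Minimum is 20/7 at row 2 (w2 leaves); pivot element 14/3.
Divide row 2 by 14/3; eliminate column x2 from the other rows.
Row 1 update in column x3: 1/3 − (1/3)·(1/7) = 2/7.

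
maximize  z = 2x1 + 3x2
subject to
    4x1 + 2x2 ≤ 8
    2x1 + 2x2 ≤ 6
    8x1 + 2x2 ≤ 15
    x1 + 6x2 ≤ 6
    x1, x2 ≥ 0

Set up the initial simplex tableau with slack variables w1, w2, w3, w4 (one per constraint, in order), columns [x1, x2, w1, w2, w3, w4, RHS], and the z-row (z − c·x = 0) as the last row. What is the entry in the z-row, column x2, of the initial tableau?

The z-row carries the negated objective coefficients: the x2 entry is -3.

-3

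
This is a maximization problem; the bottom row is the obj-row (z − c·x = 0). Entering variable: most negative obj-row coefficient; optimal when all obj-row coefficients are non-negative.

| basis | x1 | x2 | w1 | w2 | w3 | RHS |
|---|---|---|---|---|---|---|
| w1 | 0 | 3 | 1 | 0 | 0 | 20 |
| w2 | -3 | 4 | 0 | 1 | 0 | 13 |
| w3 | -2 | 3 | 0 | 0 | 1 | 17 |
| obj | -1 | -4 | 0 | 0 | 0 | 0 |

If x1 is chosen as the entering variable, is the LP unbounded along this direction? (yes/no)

Every constraint-row entry in column x1 is ≤ 0, so increasing x1 is unbounded.

yes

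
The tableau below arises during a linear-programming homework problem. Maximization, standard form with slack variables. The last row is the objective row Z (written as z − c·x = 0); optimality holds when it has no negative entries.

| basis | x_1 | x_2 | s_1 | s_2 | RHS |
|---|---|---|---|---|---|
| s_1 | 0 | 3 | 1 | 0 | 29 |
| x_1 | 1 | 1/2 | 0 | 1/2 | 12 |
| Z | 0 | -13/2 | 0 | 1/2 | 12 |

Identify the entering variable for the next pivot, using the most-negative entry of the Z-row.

Negative Z-row entries: x_2: -13/2.
The most negative is -13/2 in column x_2, so x_2 enters.

x_2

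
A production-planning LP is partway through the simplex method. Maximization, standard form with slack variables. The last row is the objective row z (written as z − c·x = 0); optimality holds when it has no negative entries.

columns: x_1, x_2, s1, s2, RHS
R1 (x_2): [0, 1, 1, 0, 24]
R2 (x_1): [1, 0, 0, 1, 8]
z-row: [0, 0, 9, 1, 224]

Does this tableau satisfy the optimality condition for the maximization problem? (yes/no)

Every z-row coefficient is ≥ 0, so the tableau is optimal.

yes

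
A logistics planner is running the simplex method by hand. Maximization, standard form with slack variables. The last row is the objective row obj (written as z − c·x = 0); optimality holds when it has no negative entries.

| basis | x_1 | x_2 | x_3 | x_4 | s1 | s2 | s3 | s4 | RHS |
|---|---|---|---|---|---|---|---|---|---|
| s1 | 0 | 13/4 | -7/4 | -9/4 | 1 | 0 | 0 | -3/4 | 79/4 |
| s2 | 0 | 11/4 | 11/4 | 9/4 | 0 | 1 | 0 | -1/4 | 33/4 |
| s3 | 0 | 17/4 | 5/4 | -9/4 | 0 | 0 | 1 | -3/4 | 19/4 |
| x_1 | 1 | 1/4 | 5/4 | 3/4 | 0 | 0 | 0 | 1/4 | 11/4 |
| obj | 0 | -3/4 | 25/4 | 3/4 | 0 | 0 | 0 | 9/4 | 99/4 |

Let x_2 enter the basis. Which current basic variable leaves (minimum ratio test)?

Column x_2 entries and ratios — s1: (79/4)/(13/4) = 79/13; s2: (33/4)/(11/4) = 3; s3: (19/4)/(17/4) = 19/17; x_1: (11/4)/(1/4) = 11.
Smallest ratio is 19/17 in the row of s3, so s3 leaves.

s3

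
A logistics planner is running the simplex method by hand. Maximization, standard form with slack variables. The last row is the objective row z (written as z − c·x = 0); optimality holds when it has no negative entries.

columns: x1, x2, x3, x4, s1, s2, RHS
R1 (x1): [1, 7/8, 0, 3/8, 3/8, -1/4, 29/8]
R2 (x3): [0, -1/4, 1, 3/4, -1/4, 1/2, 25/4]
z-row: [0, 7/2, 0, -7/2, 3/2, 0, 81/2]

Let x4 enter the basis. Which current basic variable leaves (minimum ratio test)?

x3

Column x4 entries and ratios — x1: (29/8)/(3/8) = 29/3; x3: (25/4)/(3/4) = 25/3.
Smallest ratio is 25/3 in the row of x3, so x3 leaves.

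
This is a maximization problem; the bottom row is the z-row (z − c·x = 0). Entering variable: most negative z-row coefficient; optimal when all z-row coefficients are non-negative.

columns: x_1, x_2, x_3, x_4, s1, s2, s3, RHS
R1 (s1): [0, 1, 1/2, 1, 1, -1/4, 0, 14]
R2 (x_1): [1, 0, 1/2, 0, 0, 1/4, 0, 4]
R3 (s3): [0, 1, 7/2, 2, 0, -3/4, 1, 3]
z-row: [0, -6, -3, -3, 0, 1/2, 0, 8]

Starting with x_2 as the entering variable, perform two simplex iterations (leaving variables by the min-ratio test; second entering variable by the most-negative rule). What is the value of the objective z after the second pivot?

90

Ratio test on column x_2 — row 1: 14/1 = 14; row 2: entry 0 ≤ 0; row 3: 3/1 = 3. Minimum is 3 at row 3 (s3 leaves); pivot element 1.
Pivot on row 3; the z-row RHS becomes 8 − (-6)·3 = 26.
Next entering variable (most negative z-row entry -4): s2.
Ratio test on column s2 — row 1: 11/(1/2) = 22; row 2: 4/(1/4) = 16; row 3: entry -3/4 ≤ 0. Minimum is 16 at row 2 (x_1 leaves); pivot element 1/4.
After the second pivot the z-row RHS is 26 − (-4)·16 = 90.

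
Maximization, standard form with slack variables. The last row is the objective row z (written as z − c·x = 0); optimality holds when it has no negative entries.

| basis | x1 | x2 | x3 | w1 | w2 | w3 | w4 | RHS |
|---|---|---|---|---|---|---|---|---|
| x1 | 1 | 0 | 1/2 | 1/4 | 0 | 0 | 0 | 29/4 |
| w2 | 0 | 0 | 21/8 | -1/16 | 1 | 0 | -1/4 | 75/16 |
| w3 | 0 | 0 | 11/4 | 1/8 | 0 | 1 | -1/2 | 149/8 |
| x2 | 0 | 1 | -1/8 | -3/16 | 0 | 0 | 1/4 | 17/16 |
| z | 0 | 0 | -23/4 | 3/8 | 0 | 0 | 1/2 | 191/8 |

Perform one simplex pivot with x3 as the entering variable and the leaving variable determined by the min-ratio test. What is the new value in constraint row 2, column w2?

8/21

Ratio test on column x3 — row 1: (29/4)/(1/2) = 29/2; row 2: (75/16)/(21/8) = 25/14; row 3: (149/8)/(11/4) = 149/22; row 4: entry -1/8 ≤ 0. Minimum is 25/14 at row 2 (w2 leaves); pivot element 21/8.
Divide row 2 by 21/8; eliminate column x3 from the other rows.
In the new row 2, the w2 entry is the old entry divided by the pivot: 1/(21/8) = 8/21.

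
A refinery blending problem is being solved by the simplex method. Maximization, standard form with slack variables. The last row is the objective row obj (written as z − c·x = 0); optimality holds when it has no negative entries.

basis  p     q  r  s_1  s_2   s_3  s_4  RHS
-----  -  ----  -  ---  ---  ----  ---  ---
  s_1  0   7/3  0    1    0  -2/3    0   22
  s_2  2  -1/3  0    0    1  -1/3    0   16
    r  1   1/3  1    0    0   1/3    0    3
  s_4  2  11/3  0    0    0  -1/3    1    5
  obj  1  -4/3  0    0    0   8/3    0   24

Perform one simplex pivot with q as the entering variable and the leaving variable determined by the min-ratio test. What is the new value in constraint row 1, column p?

Ratio test on column q — row 1: 22/(7/3) = 66/7; row 2: entry -1/3 ≤ 0; row 3: 3/(1/3) = 9; row 4: 5/(11/3) = 15/11. Minimum is 15/11 at row 4 (s_4 leaves); pivot element 11/3.
Divide row 4 by 11/3; eliminate column q from the other rows.
Row 1 update in column p: 0 − (7/3)·(6/11) = -14/11.

-14/11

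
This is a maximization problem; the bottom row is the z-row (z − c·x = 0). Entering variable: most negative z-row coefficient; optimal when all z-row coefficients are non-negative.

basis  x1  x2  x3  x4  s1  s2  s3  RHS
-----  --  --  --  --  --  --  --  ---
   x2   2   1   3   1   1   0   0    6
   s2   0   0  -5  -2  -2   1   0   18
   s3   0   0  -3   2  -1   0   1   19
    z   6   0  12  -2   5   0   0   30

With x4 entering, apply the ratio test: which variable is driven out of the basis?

x2

Column x4 entries and ratios — x2: 6/1 = 6; s2: -2 ≤ 0, skip; s3: 19/2 = 19/2.
Smallest ratio is 6 in the row of x2, so x2 leaves.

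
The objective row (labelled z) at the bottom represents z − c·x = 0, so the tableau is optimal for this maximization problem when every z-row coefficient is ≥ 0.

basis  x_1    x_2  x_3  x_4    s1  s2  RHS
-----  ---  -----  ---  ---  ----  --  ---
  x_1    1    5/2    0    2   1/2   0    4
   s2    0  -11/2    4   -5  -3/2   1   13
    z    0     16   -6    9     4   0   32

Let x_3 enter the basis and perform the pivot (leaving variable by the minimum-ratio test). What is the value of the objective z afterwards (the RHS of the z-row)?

103/2

Ratio test on column x_3 — row 1: entry 0 ≤ 0; row 2: 13/4 = 13/4. Minimum is 13/4 at row 2 (s2 leaves); pivot element 4.
Pivot on row 2; the z-row RHS becomes 32 − (-6)·(13/4) = 103/2.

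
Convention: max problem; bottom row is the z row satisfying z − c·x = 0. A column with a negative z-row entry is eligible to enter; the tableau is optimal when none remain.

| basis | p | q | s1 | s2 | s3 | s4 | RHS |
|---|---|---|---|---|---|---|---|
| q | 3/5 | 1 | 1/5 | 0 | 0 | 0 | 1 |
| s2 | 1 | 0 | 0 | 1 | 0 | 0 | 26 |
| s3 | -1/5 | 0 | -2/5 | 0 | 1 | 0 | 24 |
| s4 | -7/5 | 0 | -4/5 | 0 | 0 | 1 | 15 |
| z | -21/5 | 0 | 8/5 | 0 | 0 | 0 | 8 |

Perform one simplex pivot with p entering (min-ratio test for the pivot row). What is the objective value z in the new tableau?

Ratio test on column p — row 1: 1/(3/5) = 5/3; row 2: 26/1 = 26; row 3: entry -1/5 ≤ 0; row 4: entry -7/5 ≤ 0. Minimum is 5/3 at row 1 (q leaves); pivot element 3/5.
Pivot on row 1; the z-row RHS becomes 8 − (-21/5)·(5/3) = 15.

15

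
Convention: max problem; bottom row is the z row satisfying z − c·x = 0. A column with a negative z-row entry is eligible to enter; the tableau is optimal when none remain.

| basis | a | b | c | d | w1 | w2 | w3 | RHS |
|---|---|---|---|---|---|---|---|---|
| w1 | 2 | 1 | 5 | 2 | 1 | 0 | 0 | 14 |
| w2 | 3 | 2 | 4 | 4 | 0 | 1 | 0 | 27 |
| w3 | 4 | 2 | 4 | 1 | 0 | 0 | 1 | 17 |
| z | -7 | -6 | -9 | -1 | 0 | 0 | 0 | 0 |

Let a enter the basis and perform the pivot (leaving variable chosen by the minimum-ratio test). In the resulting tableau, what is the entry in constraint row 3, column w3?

Ratio test on column a — row 1: 14/2 = 7; row 2: 27/3 = 9; row 3: 17/4 = 17/4. Minimum is 17/4 at row 3 (w3 leaves); pivot element 4.
Divide row 3 by 4; eliminate column a from the other rows.
In the new row 3, the w3 entry is the old entry divided by the pivot: 1/4 = 1/4.

1/4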